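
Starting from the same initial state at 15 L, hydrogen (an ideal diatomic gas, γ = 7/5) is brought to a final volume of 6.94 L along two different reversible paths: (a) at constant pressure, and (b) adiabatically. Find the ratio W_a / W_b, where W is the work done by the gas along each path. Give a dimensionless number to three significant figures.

Path (a) isobaric: W = P₁(V₂ − V₁) → W_a/(P₁V₁) = -0.5373.
Path (b) adiabatic: W = P₁V₁(1 − (V₁/V₂)^(γ−1))/(γ−1) → W_b/(P₁V₁) = -0.9028.
W_a / W_b = -0.5373 / -0.9028 = 0.5952.

W_a / W_b ≈ 0.595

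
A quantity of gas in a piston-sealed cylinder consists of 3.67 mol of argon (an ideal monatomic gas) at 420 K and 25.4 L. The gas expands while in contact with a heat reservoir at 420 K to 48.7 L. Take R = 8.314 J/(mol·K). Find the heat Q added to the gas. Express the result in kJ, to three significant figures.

Q ≈ 8.34 kJ

Isothermal ⇒ ΔU = 0, so Q = W = nRT ln(V₂/V₁).
Q = (3.67)(8.314)(420) ln(48.7/25.4) = 12815 × 0.6509 = 8342 J.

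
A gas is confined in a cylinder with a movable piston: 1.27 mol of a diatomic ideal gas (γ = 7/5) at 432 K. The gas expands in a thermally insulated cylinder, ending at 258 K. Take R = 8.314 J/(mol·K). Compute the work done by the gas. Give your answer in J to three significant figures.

W ≈ 4590 J

Adiabatic ⇒ Q = 0, so W_by = −ΔU = nCᵥ(T₁ − T₂).
Cᵥ = 5R/2 = 20.79 J/(mol·K).
W = (1.27)(20.79)(432 − 258) = 4593 J.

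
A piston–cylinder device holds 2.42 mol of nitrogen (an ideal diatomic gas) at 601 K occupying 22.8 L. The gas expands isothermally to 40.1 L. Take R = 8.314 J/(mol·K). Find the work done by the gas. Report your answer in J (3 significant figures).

W ≈ 6830 J

Isothermal: W = nRT ln(V₂/V₁).
W = (2.42)(8.314)(601) × ln(40.1/22.8)
  = 12092 × 0.5646
W_by_gas = 6827 J.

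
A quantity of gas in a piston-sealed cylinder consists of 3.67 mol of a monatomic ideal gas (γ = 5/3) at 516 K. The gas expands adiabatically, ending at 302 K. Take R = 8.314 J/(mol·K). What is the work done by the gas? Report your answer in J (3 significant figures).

Adiabatic ⇒ Q = 0, so W_by = −ΔU = nCᵥ(T₁ − T₂).
Cᵥ = 3R/2 = 12.47 J/(mol·K).
W = (3.67)(12.47)(516 − 302) = 9794 J.

W ≈ 9790 J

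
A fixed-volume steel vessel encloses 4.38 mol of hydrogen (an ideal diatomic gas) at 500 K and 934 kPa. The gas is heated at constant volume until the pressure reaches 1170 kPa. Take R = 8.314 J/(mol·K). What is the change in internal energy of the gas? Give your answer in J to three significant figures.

Constant volume ⇒ W = 0, so Q = ΔU = nCᵥΔT with Cᵥ = 5R/2 = 20.79 J/(mol·K).
At constant V, T₂/T₁ = P₂/P₁ ⇒ ΔT = T₁(P₂/P₁ − 1) = 500·(1170/934 − 1) = 126.3 K.
ΔU = (4.38)(20.79)(126.3) = 11502 J.

ΔU ≈ 11500 J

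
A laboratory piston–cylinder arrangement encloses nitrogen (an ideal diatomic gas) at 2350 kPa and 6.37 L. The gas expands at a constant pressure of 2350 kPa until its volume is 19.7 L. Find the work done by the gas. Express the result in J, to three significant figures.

Isobaric: W = P ΔV.
W = (2350 kPa)(19.7 − 6.37 L) = (2350)(13.33) = 31325 J.

W ≈ 31300 J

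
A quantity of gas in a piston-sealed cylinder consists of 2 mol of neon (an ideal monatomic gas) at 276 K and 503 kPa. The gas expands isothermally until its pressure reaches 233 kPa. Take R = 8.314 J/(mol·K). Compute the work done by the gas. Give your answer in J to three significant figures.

W ≈ 3530 J

Isothermal process: W = nRT ln(V₂/V₁) = nRT ln(P₁/P₂).
W = (2)(8.314)(276) × ln(503/233)
  = 4589 × ln(2.159) = 4589 × 0.7696
W_by_gas = 3532 J.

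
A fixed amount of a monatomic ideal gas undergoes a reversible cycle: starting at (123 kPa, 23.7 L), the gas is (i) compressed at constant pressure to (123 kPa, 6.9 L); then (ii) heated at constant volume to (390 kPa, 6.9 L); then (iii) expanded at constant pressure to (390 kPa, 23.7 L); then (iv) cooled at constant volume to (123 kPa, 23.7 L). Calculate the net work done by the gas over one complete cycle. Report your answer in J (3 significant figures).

W_net ≈ 4490 J

Constant-volume legs do no work.
W(i) = (123)(6.9 − 23.7) = -2066 J; W(iii) = (390)(23.7 − 6.9) = 6552 J.
W_net = -2066 + 6552 = 4486 J (the clockwise enclosed area).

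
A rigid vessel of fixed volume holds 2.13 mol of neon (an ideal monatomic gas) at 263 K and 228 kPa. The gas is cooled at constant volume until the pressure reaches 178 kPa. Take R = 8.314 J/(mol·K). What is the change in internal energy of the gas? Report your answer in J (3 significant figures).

ΔU ≈ -1530 J

Constant volume ⇒ W = 0, so Q = ΔU = nCᵥΔT with Cᵥ = 3R/2 = 12.47 J/(mol·K).
At constant V, T₂/T₁ = P₂/P₁ ⇒ ΔT = T₁(P₂/P₁ − 1) = 263·(178/228 − 1) = -57.68 K.
ΔU = (2.13)(12.47)(-57.68) = -1532 J.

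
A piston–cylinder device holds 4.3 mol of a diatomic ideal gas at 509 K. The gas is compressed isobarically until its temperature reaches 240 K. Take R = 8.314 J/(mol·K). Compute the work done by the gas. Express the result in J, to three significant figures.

W ≈ -9620 J

Isobaric: W = P ΔV = nR ΔT.
W = (4.3)(8.314)(240 − 509) = -9617 J.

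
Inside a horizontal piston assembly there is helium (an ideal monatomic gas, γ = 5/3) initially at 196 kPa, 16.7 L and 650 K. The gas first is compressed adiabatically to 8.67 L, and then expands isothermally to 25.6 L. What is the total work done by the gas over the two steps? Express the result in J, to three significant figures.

W_total ≈ 2800 J

Step 1 (adiabatic): W = (P₁V₁ − P₂V₂)/(γ−1) = (3273 − 5067)/0.667 = -2691 J.
After step 1: P = 584.5 kPa, V = 8.67 L, T = 1006 K.
Step 2 (isothermal): W = P₁V₁ ln(V₂/V₁) = (5067) ln(25.6/8.67) = 5486 J.
W_total = -2691 + 5486 = 2795 J.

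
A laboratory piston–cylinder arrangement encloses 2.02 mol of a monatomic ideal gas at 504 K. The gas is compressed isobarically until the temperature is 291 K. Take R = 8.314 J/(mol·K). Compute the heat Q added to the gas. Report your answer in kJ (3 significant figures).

Isobaric: W = nRΔT = (2.02)(8.314)(-213) = -3577 J.
ΔU = nCᵥΔT with Cᵥ = 3R/2: ΔU = (2.02)(12.47)(-213) = -5366 J.
Q = ΔU + W = -5366 − 3577 = -8943 J.

Q ≈ -8.94 kJ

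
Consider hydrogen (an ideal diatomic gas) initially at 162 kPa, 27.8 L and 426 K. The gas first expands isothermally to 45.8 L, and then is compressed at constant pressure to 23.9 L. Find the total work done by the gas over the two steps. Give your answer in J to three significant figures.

Step 1 (isothermal): W = P₁V₁ ln(V₂/V₁) = (4504) ln(45.8/27.8) = 2248 J.
After step 1: P = 98.33 kPa, V = 45.8 L, T = 426 K.
Step 2 (isobaric): W = PΔV = (98.33 kPa)(23.9 − 45.8 L) = -2153 J.
W_total = 2248 − 2153 = 94.95 J.

W_total ≈ 94.9 J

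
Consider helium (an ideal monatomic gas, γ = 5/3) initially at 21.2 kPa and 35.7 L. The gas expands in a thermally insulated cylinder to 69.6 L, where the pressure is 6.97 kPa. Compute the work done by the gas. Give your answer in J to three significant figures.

Adiabatic: W = (P₁V₁ − P₂V₂)/(γ − 1) with γ = 5/3.
P₁V₁ = 756.8 J, P₂V₂ = 485.1 J.
W = (756.8 − 485.1) / 0.6667 = 407.6 J.

W ≈ 408 J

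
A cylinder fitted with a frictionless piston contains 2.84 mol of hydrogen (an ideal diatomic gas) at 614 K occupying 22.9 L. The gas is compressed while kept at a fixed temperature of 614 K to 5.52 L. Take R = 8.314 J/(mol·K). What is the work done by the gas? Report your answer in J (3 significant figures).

W ≈ -20600 J

Isothermal: W = nRT ln(V₂/V₁).
W = (2.84)(8.314)(614) × ln(5.52/22.9)
  = 14498 × -1.423
W_by_gas = -20627 J.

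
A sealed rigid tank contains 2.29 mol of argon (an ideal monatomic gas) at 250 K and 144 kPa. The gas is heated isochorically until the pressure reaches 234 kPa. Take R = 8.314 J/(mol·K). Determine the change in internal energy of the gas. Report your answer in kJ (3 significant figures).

Constant volume ⇒ W = 0, so Q = ΔU = nCᵥΔT with Cᵥ = 3R/2 = 12.47 J/(mol·K).
At constant V, T₂/T₁ = P₂/P₁ ⇒ ΔT = T₁(P₂/P₁ − 1) = 250·(234/144 − 1) = 156.2 K.
ΔU = (2.29)(12.47)(156.2) = 4462 J.

ΔU ≈ 4.46 kJ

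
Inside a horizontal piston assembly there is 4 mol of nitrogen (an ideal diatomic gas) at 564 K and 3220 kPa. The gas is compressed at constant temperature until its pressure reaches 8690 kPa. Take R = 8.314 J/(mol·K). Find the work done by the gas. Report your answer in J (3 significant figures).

W ≈ -18600 J

Isothermal process: W = nRT ln(V₂/V₁) = nRT ln(P₁/P₂).
W = (4)(8.314)(564) × ln(3220/8690)
  = 18756 × ln(0.3705) = 18756 × -0.9928
W_by_gas = -18621 J.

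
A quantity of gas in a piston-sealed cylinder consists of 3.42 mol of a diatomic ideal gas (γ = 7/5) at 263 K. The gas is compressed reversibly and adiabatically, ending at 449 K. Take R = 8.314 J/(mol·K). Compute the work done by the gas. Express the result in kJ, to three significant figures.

Adiabatic ⇒ Q = 0, so W_by = −ΔU = nCᵥ(T₁ − T₂).
Cᵥ = 5R/2 = 20.79 J/(mol·K).
W = (3.42)(20.79)(263 − 449) = -13222 J.

W ≈ -13.2 kJ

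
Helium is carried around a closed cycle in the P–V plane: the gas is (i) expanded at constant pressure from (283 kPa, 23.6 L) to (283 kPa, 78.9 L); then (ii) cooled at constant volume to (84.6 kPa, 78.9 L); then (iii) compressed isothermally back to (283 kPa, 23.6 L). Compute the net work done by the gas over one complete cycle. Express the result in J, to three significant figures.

Leg (i): W = PΔV = (283)(78.9 − 23.6) = 15650 J.
Leg (ii): W = 0.
Leg (iii): W = PᵢVᵢ ln(V_f/Vᵢ) = (6675) ln(23.6/78.9) = -8056 J.
W_net = 15650 − 8056 = 7594 J.

W_net ≈ 7590 J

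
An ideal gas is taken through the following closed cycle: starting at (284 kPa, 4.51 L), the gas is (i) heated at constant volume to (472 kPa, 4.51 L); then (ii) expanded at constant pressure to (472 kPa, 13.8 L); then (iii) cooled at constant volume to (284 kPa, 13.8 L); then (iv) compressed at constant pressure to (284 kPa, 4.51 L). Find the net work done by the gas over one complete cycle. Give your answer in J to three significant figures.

Constant-volume legs do no work.
W(ii) = (472)(13.8 − 4.51) = 4385 J; W(iv) = (284)(4.51 − 13.8) = -2638 J.
W_net = 4385 − 2638 = 1747 J (the clockwise enclosed area).

W_net ≈ 1750 J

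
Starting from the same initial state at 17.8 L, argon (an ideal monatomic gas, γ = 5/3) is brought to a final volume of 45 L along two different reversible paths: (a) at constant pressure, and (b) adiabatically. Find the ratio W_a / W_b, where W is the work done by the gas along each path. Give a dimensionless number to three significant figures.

Path (a) isobaric: W = P₁(V₂ − V₁) → W_a/(P₁V₁) = 1.528.
Path (b) adiabatic: W = P₁V₁(1 − (V₁/V₂)^(γ−1))/(γ−1) → W_b/(P₁V₁) = 0.6917.
W_a / W_b = 1.528 / 0.6917 = 2.209.

W_a / W_b ≈ 2.21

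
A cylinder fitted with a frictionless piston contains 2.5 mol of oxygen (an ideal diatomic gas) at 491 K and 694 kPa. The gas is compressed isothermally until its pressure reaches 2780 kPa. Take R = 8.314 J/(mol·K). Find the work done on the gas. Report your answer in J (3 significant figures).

Isothermal process: W = nRT ln(V₂/V₁) = nRT ln(P₁/P₂).
W = (2.5)(8.314)(491) × ln(694/2780)
  = 10205 × ln(0.2496) = 10205 × -1.388
W_by_gas = -14162 J; work on gas = −W_by = 14162 J.

W ≈ 14200 J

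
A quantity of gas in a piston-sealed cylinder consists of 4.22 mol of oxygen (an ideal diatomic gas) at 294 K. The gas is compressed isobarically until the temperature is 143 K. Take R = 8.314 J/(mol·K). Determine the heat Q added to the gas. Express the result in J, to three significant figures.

Q ≈ -18500 J

Isobaric: W = nRΔT = (4.22)(8.314)(-151) = -5298 J.
ΔU = nCᵥΔT with Cᵥ = 5R/2: ΔU = (4.22)(20.79)(-151) = -13245 J.
Q = ΔU + W = -13245 − 5298 = -18542 J.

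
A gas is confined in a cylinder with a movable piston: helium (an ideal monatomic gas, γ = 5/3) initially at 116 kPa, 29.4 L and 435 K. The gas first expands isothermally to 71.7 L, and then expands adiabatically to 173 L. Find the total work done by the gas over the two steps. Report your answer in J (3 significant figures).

W_total ≈ 5310 J

Step 1 (isothermal): W = P₁V₁ ln(V₂/V₁) = (3410) ln(71.7/29.4) = 3040 J.
After step 1: P = 47.56 kPa, V = 71.7 L, T = 435 K.
Step 2 (adiabatic): W = (P₁V₁ − P₂V₂)/(γ−1) = (3410 − 1896)/0.667 = 2272 J.
W_total = 3040 + 2272 = 5312 J.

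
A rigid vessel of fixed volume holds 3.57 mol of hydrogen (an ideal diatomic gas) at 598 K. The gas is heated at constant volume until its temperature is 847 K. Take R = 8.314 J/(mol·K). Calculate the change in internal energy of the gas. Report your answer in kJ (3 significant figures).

ΔU ≈ 18.5 kJ

Constant volume ⇒ W = 0, so Q = ΔU = nCᵥΔT with Cᵥ = 5R/2 = 20.79 J/(mol·K).
ΔU = (3.57)(20.79)(847 − 598) = 18476 J.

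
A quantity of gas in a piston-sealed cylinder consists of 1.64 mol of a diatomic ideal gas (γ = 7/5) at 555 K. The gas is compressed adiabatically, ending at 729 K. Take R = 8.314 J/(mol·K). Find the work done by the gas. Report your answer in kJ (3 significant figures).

W ≈ -5.93 kJ

Adiabatic ⇒ Q = 0, so W_by = −ΔU = nCᵥ(T₁ − T₂).
Cᵥ = 5R/2 = 20.79 J/(mol·K).
W = (1.64)(20.79)(555 − 729) = -5931 J.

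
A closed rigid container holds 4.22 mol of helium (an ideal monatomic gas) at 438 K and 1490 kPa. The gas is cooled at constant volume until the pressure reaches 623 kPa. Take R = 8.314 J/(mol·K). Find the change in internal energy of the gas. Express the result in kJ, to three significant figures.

Constant volume ⇒ W = 0, so Q = ΔU = nCᵥΔT with Cᵥ = 3R/2 = 12.47 J/(mol·K).
At constant V, T₂/T₁ = P₂/P₁ ⇒ ΔT = T₁(P₂/P₁ − 1) = 438·(623/1490 − 1) = -254.9 K.
ΔU = (4.22)(12.47)(-254.9) = -13413 J.

ΔU ≈ -13.4 kJ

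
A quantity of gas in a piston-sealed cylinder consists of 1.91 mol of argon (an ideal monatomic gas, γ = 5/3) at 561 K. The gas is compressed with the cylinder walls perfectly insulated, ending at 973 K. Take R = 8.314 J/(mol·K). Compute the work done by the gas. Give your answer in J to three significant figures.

W ≈ -9810 J

Adiabatic ⇒ Q = 0, so W_by = −ΔU = nCᵥ(T₁ − T₂).
Cᵥ = 3R/2 = 12.47 J/(mol·K).
W = (1.91)(12.47)(561 − 973) = -9814 J.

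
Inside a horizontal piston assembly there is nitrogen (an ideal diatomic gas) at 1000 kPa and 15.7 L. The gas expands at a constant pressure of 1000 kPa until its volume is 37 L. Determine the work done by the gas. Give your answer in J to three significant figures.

W ≈ 21300 J

Isobaric: W = P ΔV.
W = (1000 kPa)(37 − 15.7 L) = (1000)(21.3) = 21300 J.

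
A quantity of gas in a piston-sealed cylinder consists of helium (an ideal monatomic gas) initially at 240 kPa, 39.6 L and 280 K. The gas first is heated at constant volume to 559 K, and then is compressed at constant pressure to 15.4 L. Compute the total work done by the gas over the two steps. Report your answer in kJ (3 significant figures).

Step 1 (isochoric): W = 0 (constant volume).
After step 1: P = 479.1 kPa (V unchanged).
Step 2 (isobaric): W = PΔV = (479.1 kPa)(15.4 − 39.6 L) = -11595 J.
W_total = 0 − 11595 = -11595 J.

W_total ≈ -11.6 kJ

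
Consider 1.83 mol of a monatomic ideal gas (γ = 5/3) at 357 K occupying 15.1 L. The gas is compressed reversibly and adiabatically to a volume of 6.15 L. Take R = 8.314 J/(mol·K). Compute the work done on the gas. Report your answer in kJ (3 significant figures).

W ≈ 6.68 kJ

Adiabatic: TV^(γ−1) = const with γ = 5/3.
T₂ = T₁ (V₁/V₂)^(γ−1) = 357 × (15.1/6.15)^0.667 = 357 × 1.82 = 649.7 K.
W_by = nCᵥ(T₁ − T₂) = (1.83)(12.47)(357 − 649.7) = -6681 J.
Work on gas = −W_by = 6681 J.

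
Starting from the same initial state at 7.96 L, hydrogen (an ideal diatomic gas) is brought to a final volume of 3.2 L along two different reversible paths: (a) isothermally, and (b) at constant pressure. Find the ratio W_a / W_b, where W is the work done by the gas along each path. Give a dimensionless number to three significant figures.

W_a / W_b ≈ 1.52

Path (a) isothermal: W = P₁V₁ ln(V₂/V₁) → W_a/(P₁V₁) = -0.9113.
Path (b) isobaric: W = P₁(V₂ − V₁) → W_b/(P₁V₁) = -0.598.
W_a / W_b = -0.9113 / -0.598 = 1.524.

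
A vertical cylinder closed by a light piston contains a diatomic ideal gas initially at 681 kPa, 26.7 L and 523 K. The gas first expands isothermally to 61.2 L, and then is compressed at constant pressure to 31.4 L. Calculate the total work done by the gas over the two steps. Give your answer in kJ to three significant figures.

Step 1 (isothermal): W = P₁V₁ ln(V₂/V₁) = (18183) ln(61.2/26.7) = 15082 J.
After step 1: P = 297.1 kPa, V = 61.2 L, T = 523 K.
Step 2 (isobaric): W = PΔV = (297.1 kPa)(31.4 − 61.2 L) = -8854 J.
W_total = 15082 − 8854 = 6229 J.

W_total ≈ 6.23 kJ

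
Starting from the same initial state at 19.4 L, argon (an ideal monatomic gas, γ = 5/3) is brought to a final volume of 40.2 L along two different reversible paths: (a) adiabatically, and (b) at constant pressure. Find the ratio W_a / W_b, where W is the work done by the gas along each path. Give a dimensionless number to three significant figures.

Path (a) adiabatic: W = P₁V₁(1 − (V₁/V₂)^(γ−1))/(γ−1) → W_a/(P₁V₁) = 0.5771.
Path (b) isobaric: W = P₁(V₂ − V₁) → W_b/(P₁V₁) = 1.072.
W_a / W_b = 0.5771 / 1.072 = 0.5383.

W_a / W_b ≈ 0.538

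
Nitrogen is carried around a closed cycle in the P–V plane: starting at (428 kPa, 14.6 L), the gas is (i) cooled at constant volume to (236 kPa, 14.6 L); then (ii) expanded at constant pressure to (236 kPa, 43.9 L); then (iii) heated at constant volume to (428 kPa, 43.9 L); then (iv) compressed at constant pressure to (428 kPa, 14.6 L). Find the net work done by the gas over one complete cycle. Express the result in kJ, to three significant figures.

W_net ≈ -5.63 kJ

Constant-volume legs do no work.
W(ii) = (236)(43.9 − 14.6) = 6915 J; W(iv) = (428)(14.6 − 43.9) = -12540 J.
W_net = 6915 − 12540 = -5626 J (the counter-clockwise enclosed area).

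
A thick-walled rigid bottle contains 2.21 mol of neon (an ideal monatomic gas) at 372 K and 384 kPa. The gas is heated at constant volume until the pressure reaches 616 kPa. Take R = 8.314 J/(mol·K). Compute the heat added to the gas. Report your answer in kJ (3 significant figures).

Q ≈ 6.19 kJ

Constant volume ⇒ W = 0, so Q = ΔU = nCᵥΔT with Cᵥ = 3R/2 = 12.47 J/(mol·K).
At constant V, T₂/T₁ = P₂/P₁ ⇒ ΔT = T₁(P₂/P₁ − 1) = 372·(616/384 − 1) = 224.8 K.
ΔU = (2.21)(12.47)(224.8) = 6194 J.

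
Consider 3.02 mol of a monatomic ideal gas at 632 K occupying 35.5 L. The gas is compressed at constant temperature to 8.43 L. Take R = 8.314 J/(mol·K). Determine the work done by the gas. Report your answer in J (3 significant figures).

W ≈ -22800 J

Isothermal: W = nRT ln(V₂/V₁).
W = (3.02)(8.314)(632) × ln(8.43/35.5)
  = 15868 × -1.438
W_by_gas = -22815 J.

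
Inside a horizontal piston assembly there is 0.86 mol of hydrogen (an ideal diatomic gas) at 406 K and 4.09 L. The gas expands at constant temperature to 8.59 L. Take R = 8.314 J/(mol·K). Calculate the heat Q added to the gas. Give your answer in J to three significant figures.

Isothermal ⇒ ΔU = 0, so Q = W = nRT ln(V₂/V₁).
Q = (0.86)(8.314)(406) ln(8.59/4.09) = 2903 × 0.7421 = 2154 J.

Q ≈ 2150 J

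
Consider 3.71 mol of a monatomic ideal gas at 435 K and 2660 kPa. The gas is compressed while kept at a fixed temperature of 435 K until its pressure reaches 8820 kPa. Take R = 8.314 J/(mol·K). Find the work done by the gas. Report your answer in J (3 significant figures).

W ≈ -16100 J

Isothermal process: W = nRT ln(V₂/V₁) = nRT ln(P₁/P₂).
W = (3.71)(8.314)(435) × ln(2660/8820)
  = 13418 × ln(0.3016) = 13418 × -1.199
W_by_gas = -16084 J.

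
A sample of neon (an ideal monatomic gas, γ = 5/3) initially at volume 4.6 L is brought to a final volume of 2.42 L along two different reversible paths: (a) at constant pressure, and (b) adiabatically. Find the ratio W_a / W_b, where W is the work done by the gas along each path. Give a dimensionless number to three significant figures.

W_a / W_b ≈ 0.591

Path (a) isobaric: W = P₁(V₂ − V₁) → W_a/(P₁V₁) = -0.4739.
Path (b) adiabatic: W = P₁V₁(1 − (V₁/V₂)^(γ−1))/(γ−1) → W_b/(P₁V₁) = -0.8017.
W_a / W_b = -0.4739 / -0.8017 = 0.5911.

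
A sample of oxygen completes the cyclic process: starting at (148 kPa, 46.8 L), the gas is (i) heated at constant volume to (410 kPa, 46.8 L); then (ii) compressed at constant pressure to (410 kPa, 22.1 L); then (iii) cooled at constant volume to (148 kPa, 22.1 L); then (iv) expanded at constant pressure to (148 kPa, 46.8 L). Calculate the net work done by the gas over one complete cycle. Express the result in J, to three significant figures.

W_net ≈ -6470 J

Constant-volume legs do no work.
W(ii) = (410)(22.1 − 46.8) = -10127 J; W(iv) = (148)(46.8 − 22.1) = 3656 J.
W_net = -10127 + 3656 = -6471 J (the counter-clockwise enclosed area).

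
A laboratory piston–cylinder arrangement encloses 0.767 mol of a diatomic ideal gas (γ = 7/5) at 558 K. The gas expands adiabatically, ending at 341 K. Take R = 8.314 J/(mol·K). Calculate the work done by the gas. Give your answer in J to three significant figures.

Adiabatic ⇒ Q = 0, so W_by = −ΔU = nCᵥ(T₁ − T₂).
Cᵥ = 5R/2 = 20.79 J/(mol·K).
W = (0.767)(20.79)(558 − 341) = 3459 J.

W ≈ 3460 J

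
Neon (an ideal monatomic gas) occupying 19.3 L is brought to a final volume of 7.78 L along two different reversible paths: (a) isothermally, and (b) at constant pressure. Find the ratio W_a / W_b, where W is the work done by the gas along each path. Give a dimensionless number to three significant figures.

Path (a) isothermal: W = P₁V₁ ln(V₂/V₁) → W_a/(P₁V₁) = -0.9085.
Path (b) isobaric: W = P₁(V₂ − V₁) → W_b/(P₁V₁) = -0.5969.
W_a / W_b = -0.9085 / -0.5969 = 1.522.

W_a / W_b ≈ 1.52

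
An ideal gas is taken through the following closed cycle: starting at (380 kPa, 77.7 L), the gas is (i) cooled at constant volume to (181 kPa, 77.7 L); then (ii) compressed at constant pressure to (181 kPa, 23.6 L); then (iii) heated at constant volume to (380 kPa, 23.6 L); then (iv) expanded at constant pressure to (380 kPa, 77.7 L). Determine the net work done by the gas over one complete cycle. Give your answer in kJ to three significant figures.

W_net ≈ 10.8 kJ

Constant-volume legs do no work.
W(ii) = (181)(23.6 − 77.7) = -9792 J; W(iv) = (380)(77.7 − 23.6) = 20558 J.
W_net = -9792 + 20558 = 10766 J (the clockwise enclosed area).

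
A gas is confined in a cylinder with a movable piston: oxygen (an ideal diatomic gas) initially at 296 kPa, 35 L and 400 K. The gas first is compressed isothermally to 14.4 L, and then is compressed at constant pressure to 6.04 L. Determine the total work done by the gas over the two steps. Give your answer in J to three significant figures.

W_total ≈ -15200 J

Step 1 (isothermal): W = P₁V₁ ln(V₂/V₁) = (10360) ln(14.4/35) = -9201 J.
After step 1: P = 719.4 kPa, V = 14.4 L, T = 400 K.
Step 2 (isobaric): W = PΔV = (719.4 kPa)(6.04 − 14.4 L) = -6015 J.
W_total = -9201 − 6015 = -15215 J.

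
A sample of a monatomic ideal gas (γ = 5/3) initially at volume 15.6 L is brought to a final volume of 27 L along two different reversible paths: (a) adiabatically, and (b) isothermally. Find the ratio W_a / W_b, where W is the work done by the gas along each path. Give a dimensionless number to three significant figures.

W_a / W_b ≈ 0.838

Path (a) adiabatic: W = P₁V₁(1 − (V₁/V₂)^(γ−1))/(γ−1) → W_a/(P₁V₁) = 0.4594.
Path (b) isothermal: W = P₁V₁ ln(V₂/V₁) → W_b/(P₁V₁) = 0.5486.
W_a / W_b = 0.4594 / 0.5486 = 0.8375.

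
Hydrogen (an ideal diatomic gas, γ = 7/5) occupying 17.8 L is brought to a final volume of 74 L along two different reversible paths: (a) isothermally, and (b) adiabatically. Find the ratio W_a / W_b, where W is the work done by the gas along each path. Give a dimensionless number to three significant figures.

W_a / W_b ≈ 1.31

Path (a) isothermal: W = P₁V₁ ln(V₂/V₁) → W_a/(P₁V₁) = 1.425.
Path (b) adiabatic: W = P₁V₁(1 − (V₁/V₂)^(γ−1))/(γ−1) → W_b/(P₁V₁) = 1.086.
W_a / W_b = 1.425 / 1.086 = 1.312.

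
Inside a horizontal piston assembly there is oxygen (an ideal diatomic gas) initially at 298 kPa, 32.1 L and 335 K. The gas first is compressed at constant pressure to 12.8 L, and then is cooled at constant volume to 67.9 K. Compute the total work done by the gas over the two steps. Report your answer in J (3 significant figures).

Step 1 (isobaric): W = PΔV = (298 kPa)(12.8 − 32.1 L) = -5751 J.
Step 2 (isochoric): W = 0 (constant volume).
W_total = -5751 + 0 = -5751 J.

W_total ≈ -5750 J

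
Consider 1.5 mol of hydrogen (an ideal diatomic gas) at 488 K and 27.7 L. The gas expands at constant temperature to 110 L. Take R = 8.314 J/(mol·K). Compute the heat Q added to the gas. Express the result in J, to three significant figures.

Isothermal ⇒ ΔU = 0, so Q = W = nRT ln(V₂/V₁).
Q = (1.5)(8.314)(488) ln(110/27.7) = 6086 × 1.379 = 8393 J.

Q ≈ 8390 J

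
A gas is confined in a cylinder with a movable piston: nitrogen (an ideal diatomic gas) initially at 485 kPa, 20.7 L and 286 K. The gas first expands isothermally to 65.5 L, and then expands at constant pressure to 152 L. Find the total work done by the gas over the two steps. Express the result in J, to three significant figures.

Step 1 (isothermal): W = P₁V₁ ln(V₂/V₁) = (10040) ln(65.5/20.7) = 11565 J.
After step 1: P = 153.3 kPa, V = 65.5 L, T = 286 K.
Step 2 (isobaric): W = PΔV = (153.3 kPa)(152 − 65.5 L) = 13258 J.
W_total = 11565 + 13258 = 24823 J.

W_total ≈ 24800 J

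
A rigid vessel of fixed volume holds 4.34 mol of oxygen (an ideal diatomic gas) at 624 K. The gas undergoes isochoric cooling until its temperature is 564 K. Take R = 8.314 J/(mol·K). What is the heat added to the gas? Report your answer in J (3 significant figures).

Constant volume ⇒ W = 0, so Q = ΔU = nCᵥΔT with Cᵥ = 5R/2 = 20.79 J/(mol·K).
ΔU = (4.34)(20.79)(564 − 624) = -5412 J.

Q ≈ -5410 J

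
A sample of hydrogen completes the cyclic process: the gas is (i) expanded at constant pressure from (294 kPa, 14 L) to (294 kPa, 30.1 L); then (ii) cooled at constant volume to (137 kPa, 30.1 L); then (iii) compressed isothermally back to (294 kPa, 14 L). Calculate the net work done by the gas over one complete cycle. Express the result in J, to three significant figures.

Leg (i): W = PΔV = (294)(30.1 − 14) = 4733 J.
Leg (ii): W = 0.
Leg (iii): W = PᵢVᵢ ln(V_f/Vᵢ) = (4124) ln(14/30.1) = -3157 J.
W_net = 4733 − 3157 = 1577 J.

W_net ≈ 1580 J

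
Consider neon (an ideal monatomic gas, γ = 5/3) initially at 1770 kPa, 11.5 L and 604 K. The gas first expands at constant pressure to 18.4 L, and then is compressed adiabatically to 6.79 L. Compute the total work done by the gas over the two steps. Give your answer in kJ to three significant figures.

W_total ≈ -33.9 kJ

Step 1 (isobaric): W = PΔV = (1770 kPa)(18.4 − 11.5 L) = 12213 J.
After step 1: P = 1770 kPa, V = 18.4 L, T = 966.4 K.
Step 2 (adiabatic): W = (P₁V₁ − P₂V₂)/(γ−1) = (32568 − 63303)/0.667 = -46102 J.
W_total = 12213 − 46102 = -33889 J.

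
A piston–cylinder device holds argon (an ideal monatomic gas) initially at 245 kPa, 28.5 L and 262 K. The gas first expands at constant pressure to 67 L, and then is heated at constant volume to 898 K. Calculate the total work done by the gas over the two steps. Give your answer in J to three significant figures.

W_total ≈ 9430 J

Step 1 (isobaric): W = PΔV = (245 kPa)(67 − 28.5 L) = 9432 J.
Step 2 (isochoric): W = 0 (constant volume).
W_total = 9432 + 0 = 9432 J.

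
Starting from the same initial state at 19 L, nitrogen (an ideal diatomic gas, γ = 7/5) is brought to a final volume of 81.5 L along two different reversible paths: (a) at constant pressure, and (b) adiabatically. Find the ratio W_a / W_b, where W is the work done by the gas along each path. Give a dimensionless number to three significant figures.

Path (a) isobaric: W = P₁(V₂ − V₁) → W_a/(P₁V₁) = 3.289.
Path (b) adiabatic: W = P₁V₁(1 − (V₁/V₂)^(γ−1))/(γ−1) → W_b/(P₁V₁) = 1.104.
W_a / W_b = 3.289 / 1.104 = 2.98.

W_a / W_b ≈ 2.98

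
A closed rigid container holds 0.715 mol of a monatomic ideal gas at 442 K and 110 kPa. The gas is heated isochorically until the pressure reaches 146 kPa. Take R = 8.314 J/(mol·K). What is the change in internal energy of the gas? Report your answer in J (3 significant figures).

Constant volume ⇒ W = 0, so Q = ΔU = nCᵥΔT with Cᵥ = 3R/2 = 12.47 J/(mol·K).
At constant V, T₂/T₁ = P₂/P₁ ⇒ ΔT = T₁(P₂/P₁ − 1) = 442·(146/110 − 1) = 144.7 K.
ΔU = (0.715)(12.47)(144.7) = 1290 J.

ΔU ≈ 1290 J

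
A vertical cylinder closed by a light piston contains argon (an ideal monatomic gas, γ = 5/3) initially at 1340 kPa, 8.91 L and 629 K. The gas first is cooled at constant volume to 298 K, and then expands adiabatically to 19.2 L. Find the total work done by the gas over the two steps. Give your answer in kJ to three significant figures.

Step 1 (isochoric): W = 0 (constant volume).
After step 1: P = 634.8 kPa (V unchanged).
Step 2 (adiabatic): W = (P₁V₁ − P₂V₂)/(γ−1) = (5657 − 3391)/0.667 = 3399 J.
W_total = 0 + 3399 = 3399 J.

W_total ≈ 3.40 kJ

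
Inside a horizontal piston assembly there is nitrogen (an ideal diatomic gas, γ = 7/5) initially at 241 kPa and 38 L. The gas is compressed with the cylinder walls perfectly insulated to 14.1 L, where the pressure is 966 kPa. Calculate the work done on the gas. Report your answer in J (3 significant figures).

Adiabatic: W = (P₁V₁ − P₂V₂)/(γ − 1) with γ = 7/5.
P₁V₁ = 9158 J, P₂V₂ = 13621 J.
W = (9158 − 13621) / 0.4 = -11157 J.
Work on gas = −W_by = 11157 J.

W ≈ 11200 J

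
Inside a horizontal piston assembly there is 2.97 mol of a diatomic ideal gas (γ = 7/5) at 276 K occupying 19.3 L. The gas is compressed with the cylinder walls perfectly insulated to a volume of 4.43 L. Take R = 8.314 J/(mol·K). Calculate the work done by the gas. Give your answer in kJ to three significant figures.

W ≈ -13.7 kJ

Adiabatic: TV^(γ−1) = const with γ = 7/5.
T₂ = T₁ (V₁/V₂)^(γ−1) = 276 × (19.3/4.43)^0.4 = 276 × 1.802 = 497.2 K.
W_by = nCᵥ(T₁ − T₂) = (2.97)(20.79)(276 − 497.2) = -13658 J.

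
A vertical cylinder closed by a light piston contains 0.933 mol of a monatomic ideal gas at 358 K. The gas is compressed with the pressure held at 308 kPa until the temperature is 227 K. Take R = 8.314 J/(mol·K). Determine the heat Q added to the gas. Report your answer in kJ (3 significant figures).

Q ≈ -2.54 kJ

Isobaric: W = nRΔT = (0.933)(8.314)(-131) = -1016 J.
ΔU = nCᵥΔT with Cᵥ = 3R/2: ΔU = (0.933)(12.47)(-131) = -1524 J.
Q = ΔU + W = -1524 − 1016 = -2540 J.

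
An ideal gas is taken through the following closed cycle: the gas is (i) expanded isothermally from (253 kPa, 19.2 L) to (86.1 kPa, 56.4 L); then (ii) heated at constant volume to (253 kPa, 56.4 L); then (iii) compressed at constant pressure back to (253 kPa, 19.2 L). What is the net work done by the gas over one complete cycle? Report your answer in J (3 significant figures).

W_net ≈ -4180 J

Leg (i): W = PᵢVᵢ ln(V_f/Vᵢ) = (4858) ln(56.4/19.2) = 5234 J.
Leg (ii): W = 0.
Leg (iii): W = PΔV = (253)(19.2 − 56.4) = -9412 J.
W_net = 5234 − 9412 = -4177 J.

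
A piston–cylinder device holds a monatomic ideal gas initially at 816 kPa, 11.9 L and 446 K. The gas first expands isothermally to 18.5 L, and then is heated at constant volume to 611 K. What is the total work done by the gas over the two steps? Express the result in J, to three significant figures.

W_total ≈ 4280 J

Step 1 (isothermal): W = P₁V₁ ln(V₂/V₁) = (9710) ln(18.5/11.9) = 4285 J.
Step 2 (isochoric): W = 0 (constant volume).
W_total = 4285 + 0 = 4285 J.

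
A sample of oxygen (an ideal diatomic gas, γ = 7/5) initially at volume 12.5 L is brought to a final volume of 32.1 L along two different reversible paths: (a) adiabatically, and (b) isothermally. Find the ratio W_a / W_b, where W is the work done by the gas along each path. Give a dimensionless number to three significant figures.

W_a / W_b ≈ 0.833

Path (a) adiabatic: W = P₁V₁(1 − (V₁/V₂)^(γ−1))/(γ−1) → W_a/(P₁V₁) = 0.7856.
Path (b) isothermal: W = P₁V₁ ln(V₂/V₁) → W_b/(P₁V₁) = 0.9431.
W_a / W_b = 0.7856 / 0.9431 = 0.833.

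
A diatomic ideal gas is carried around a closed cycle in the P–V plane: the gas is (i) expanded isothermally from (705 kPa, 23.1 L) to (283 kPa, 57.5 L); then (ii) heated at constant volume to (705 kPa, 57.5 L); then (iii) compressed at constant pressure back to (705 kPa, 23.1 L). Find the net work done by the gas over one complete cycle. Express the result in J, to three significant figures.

Leg (i): W = PᵢVᵢ ln(V_f/Vᵢ) = (16286) ln(57.5/23.1) = 14852 J.
Leg (ii): W = 0.
Leg (iii): W = PΔV = (705)(23.1 − 57.5) = -24252 J.
W_net = 14852 − 24252 = -9400 J.

W_net ≈ -9400 J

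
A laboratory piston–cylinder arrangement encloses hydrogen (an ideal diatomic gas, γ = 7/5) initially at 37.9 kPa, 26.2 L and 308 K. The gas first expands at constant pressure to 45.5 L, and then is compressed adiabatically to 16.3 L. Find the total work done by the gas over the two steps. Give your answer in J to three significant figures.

W_total ≈ -1460 J

Step 1 (isobaric): W = PΔV = (37.9 kPa)(45.5 − 26.2 L) = 731.5 J.
After step 1: P = 37.9 kPa, V = 45.5 L, T = 534.9 K.
Step 2 (adiabatic): W = (P₁V₁ − P₂V₂)/(γ−1) = (1724 − 2600)/0.4 = -2189 J.
W_total = 731.5 − 2189 = -1458 J.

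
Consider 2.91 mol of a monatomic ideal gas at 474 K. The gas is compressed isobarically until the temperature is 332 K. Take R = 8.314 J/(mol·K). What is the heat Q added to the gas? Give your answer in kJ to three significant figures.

Q ≈ -8.59 kJ

Isobaric: W = nRΔT = (2.91)(8.314)(-142) = -3436 J.
ΔU = nCᵥΔT with Cᵥ = 3R/2: ΔU = (2.91)(12.47)(-142) = -5153 J.
Q = ΔU + W = -5153 − 3436 = -8589 J.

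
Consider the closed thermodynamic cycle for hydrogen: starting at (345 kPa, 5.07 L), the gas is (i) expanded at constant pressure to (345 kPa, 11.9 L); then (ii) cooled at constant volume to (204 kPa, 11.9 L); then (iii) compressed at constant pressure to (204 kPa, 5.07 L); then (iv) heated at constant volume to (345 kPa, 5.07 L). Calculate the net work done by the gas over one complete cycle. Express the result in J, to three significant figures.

Constant-volume legs do no work.
W(i) = (345)(11.9 − 5.07) = 2356 J; W(iii) = (204)(5.07 − 11.9) = -1393 J.
W_net = 2356 − 1393 = 963 J (the clockwise enclosed area).

W_net ≈ 963 J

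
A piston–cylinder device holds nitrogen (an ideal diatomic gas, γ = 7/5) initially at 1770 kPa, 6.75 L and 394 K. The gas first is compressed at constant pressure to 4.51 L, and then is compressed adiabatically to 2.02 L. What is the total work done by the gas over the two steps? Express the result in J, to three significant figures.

W_total ≈ -11500 J

Step 1 (isobaric): W = PΔV = (1770 kPa)(4.51 − 6.75 L) = -3965 J.
After step 1: P = 1770 kPa, V = 4.51 L, T = 263.3 K.
Step 2 (adiabatic): W = (P₁V₁ − P₂V₂)/(γ−1) = (7983 − 11007)/0.4 = -7561 J.
W_total = -3965 − 7561 = -11526 J.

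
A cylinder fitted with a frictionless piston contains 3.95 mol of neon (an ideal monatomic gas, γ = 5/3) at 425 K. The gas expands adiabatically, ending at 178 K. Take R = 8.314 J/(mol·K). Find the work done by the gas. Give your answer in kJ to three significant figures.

W ≈ 12.2 kJ

Adiabatic ⇒ Q = 0, so W_by = −ΔU = nCᵥ(T₁ − T₂).
Cᵥ = 3R/2 = 12.47 J/(mol·K).
W = (3.95)(12.47)(425 − 178) = 12167 J.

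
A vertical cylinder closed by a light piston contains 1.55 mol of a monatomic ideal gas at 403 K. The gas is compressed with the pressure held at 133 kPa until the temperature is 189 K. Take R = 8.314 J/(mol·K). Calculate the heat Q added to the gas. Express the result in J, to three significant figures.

Isobaric: W = nRΔT = (1.55)(8.314)(-214) = -2758 J.
ΔU = nCᵥΔT with Cᵥ = 3R/2: ΔU = (1.55)(12.47)(-214) = -4137 J.
Q = ΔU + W = -4137 − 2758 = -6894 J.

Q ≈ -6890 J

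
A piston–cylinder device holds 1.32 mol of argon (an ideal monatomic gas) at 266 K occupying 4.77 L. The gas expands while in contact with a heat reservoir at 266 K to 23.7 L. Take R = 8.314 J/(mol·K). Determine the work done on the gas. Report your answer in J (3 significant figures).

W ≈ -4680 J

Isothermal: W = nRT ln(V₂/V₁).
W = (1.32)(8.314)(266) × ln(23.7/4.77)
  = 2919 × 1.603
W_by_gas = 4680 J; work on gas = −W_by = -4680 J.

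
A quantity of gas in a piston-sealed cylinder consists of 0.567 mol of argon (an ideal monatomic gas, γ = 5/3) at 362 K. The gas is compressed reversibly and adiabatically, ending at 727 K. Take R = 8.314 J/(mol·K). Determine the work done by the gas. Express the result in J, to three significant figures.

Adiabatic ⇒ Q = 0, so W_by = −ΔU = nCᵥ(T₁ − T₂).
Cᵥ = 3R/2 = 12.47 J/(mol·K).
W = (0.567)(12.47)(362 − 727) = -2581 J.

W ≈ -2580 J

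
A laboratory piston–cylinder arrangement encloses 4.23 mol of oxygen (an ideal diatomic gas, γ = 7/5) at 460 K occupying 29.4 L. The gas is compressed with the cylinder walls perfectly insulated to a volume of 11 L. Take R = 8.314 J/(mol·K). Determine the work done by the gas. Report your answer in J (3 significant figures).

Adiabatic: TV^(γ−1) = const with γ = 7/5.
T₂ = T₁ (V₁/V₂)^(γ−1) = 460 × (29.4/11)^0.4 = 460 × 1.482 = 681.6 K.
W_by = nCᵥ(T₁ − T₂) = (4.23)(20.79)(460 − 681.6) = -19485 J.

W ≈ -19500 J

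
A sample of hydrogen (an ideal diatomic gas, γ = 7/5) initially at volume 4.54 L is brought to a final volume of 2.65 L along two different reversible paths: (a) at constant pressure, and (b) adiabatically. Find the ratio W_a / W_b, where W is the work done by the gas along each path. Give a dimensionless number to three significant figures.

W_a / W_b ≈ 0.693

Path (a) isobaric: W = P₁(V₂ − V₁) → W_a/(P₁V₁) = -0.4163.
Path (b) adiabatic: W = P₁V₁(1 − (V₁/V₂)^(γ−1))/(γ−1) → W_b/(P₁V₁) = -0.6007.
W_a / W_b = -0.4163 / -0.6007 = 0.693.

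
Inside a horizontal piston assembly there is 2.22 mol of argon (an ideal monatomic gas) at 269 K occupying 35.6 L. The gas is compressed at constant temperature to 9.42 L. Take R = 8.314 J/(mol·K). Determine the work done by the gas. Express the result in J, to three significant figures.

Isothermal: W = nRT ln(V₂/V₁).
W = (2.22)(8.314)(269) × ln(9.42/35.6)
  = 4965 × -1.33
W_by_gas = -6601 J.

W ≈ -6600 J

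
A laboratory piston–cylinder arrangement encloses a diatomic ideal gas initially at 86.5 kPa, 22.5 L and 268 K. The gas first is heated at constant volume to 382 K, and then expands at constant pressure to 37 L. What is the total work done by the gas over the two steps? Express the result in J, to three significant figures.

W_total ≈ 1790 J

Step 1 (isochoric): W = 0 (constant volume).
After step 1: P = 123.3 kPa (V unchanged).
Step 2 (isobaric): W = PΔV = (123.3 kPa)(37 − 22.5 L) = 1788 J.
W_total = 0 + 1788 = 1788 J.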